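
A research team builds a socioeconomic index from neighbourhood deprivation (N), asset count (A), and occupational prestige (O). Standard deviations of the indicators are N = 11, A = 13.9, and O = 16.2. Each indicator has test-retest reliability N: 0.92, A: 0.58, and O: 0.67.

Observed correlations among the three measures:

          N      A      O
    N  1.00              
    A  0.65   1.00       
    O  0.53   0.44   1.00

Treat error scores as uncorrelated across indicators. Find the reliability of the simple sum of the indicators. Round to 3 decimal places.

Var(N+A+O) = 11² + 13.9² + 16.2² + 2·[11·13.9·0.65 + 11·16.2·0.53 + 13.9·16.2·0.44] = 576.65 + 585.82 = 1162.47.
Under uncorrelated errors the observed covariances equal the true-score covariances, so only the own-variance terms attenuate.
True-score variance = [11²·0.92 + 13.9²·0.58 + 16.2²·0.67] + 585.82 = 399.217 + 585.82 = 985.037.
Reliability = 985.037 / 1162.47 = 0.847.

0.847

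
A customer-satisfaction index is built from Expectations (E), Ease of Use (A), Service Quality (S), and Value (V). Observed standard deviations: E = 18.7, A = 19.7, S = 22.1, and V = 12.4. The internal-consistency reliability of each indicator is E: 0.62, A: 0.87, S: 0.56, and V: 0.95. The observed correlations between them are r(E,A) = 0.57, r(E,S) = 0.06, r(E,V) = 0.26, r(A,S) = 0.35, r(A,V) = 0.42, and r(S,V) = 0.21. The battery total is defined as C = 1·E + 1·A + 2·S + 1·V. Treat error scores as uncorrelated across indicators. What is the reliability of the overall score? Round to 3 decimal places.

0.768

Var(C) = 18.7² + 19.7² + 2²·22.1² + 12.4² + 2·[18.7·19.7·0.57 + 2·18.7·22.1·0.06 + 18.7·12.4·0.26 + 2·19.7·22.1·0.35 + 19.7·12.4·0.42 + 2·22.1·12.4·0.21] = 2845.18 + 1684.63 = 4529.81.
Under uncorrelated errors the observed covariances equal the true-score covariances, so only the own-variance terms attenuate.
True-score variance = [18.7²·0.62 + 19.7²·0.87 + 2²·22.1²·0.56 + 12.4²·0.95] + 1684.63 = 1794.56 + 1684.63 = 3479.19.
Reliability = 3479.19 / 4529.81 = 0.768.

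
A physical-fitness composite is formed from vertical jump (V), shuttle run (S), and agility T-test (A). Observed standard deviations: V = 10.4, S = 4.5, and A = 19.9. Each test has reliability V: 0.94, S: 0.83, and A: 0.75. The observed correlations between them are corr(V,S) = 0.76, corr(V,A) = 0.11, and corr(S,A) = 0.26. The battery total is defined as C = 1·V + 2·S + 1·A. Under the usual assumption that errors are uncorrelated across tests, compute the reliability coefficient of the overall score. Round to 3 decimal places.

0.862

Var(C) = 10.4² + 2²·4.5² + 19.9² + 2·[2·10.4·4.5·0.76 + 10.4·19.9·0.11 + 2·4.5·19.9·0.26] = 585.17 + 280.935 = 866.105.
Because errors are independent across components, Cov(Tᵢ,Tⱼ) = Cov(Xᵢ,Xⱼ); the off-diagonal part of the true-score variance is the same as above.
True-score variance = [10.4²·0.94 + 2²·4.5²·0.83 + 19.9²·0.75] + 280.935 = 465.908 + 280.935 = 746.843.
Reliability = 746.843 / 866.105 = 0.862.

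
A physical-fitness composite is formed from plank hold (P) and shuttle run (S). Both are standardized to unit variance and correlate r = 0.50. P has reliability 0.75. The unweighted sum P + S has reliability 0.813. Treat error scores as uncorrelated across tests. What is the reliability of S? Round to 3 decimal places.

0.689

Var(P+S) = 2 + 2·0.50 = 3.000.
True-score variance = ρ_P + ρ_S + 2·0.50, so 0.813 = (0.75 + ρ_S + 1.00) / 3.000.
ρ_S = 0.813·3.000 − 0.75 − 1.00 = 0.689.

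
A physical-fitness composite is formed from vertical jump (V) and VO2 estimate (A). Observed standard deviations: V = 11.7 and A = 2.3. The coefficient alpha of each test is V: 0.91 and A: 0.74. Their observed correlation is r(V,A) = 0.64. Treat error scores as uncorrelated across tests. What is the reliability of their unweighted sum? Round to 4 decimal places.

Var(V+A) = 11.7² + 2.3² + 2·[11.7·2.3·0.64] = 142.18 + 34.4448 = 176.625.
With uncorrelated errors the cross-covariances are all true-score covariance, so they carry over unchanged; only the diagonal terms shrink to ρᵢσᵢ².
True-score variance = [11.7²·0.91 + 2.3²·0.74] + 34.4448 = 128.484 + 34.4448 = 162.929.
Reliability = 162.929 / 176.625 = 0.9225.

0.9225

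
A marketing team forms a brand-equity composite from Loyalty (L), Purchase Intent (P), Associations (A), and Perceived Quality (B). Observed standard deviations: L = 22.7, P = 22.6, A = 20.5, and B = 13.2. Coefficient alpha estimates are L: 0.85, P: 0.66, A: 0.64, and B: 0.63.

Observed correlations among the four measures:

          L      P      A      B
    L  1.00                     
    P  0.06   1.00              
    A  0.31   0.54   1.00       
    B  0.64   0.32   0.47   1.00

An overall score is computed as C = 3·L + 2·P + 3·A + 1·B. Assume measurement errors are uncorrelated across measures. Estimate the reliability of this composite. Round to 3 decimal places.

0.851

Var(C) = 3²·22.7² + 2²·22.6² + 3²·20.5² + 13.2² + 2·[6·22.7·22.6·0.06 + 9·22.7·20.5·0.31 + 3·22.7·13.2·0.64 + 6·22.6·20.5·0.54 + 2·22.6·13.2·0.32 + 3·20.5·13.2·0.47] = 10637.1 + 8263.77 = 18900.9.
Because errors are independent across components, Cov(Tᵢ,Tⱼ) = Cov(Xᵢ,Xⱼ); the off-diagonal part of the true-score variance is the same as above.
True-score variance = [3²·22.7²·0.85 + 2²·22.6²·0.66 + 3²·20.5²·0.64 + 13.2²·0.63] + 8263.77 = 7820.79 + 8263.77 = 16084.6.
Reliability = 16084.6 / 18900.9 = 0.851.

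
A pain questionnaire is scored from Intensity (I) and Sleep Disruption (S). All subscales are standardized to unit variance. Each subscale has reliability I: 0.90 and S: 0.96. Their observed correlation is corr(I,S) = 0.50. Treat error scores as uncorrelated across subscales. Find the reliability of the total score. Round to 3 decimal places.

Var(I+S) = 2 + 2·[0.50] = 2 + 1 = 3.
With uncorrelated errors the cross-covariances are all true-score covariance, so they carry over unchanged; only the diagonal terms shrink to ρᵢσᵢ².
True-score variance = [0.90 + 0.96] + 1 = 1.86 + 1 = 2.86.
Reliability = 2.86 / 3 = 0.953.

0.953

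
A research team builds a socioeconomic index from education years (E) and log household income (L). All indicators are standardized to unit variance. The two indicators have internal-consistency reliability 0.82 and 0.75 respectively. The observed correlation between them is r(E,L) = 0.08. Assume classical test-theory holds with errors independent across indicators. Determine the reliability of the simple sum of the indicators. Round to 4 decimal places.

0.8009

Var(E+L) = 2 + 2·[0.08] = 2 + 0.16 = 2.16.
With uncorrelated errors the cross-covariances are all true-score covariance, so they carry over unchanged; only the diagonal terms shrink to ρᵢσᵢ².
True-score variance = [0.82 + 0.75] + 0.16 = 1.57 + 0.16 = 1.73.
Reliability = 1.73 / 2.16 = 0.8009.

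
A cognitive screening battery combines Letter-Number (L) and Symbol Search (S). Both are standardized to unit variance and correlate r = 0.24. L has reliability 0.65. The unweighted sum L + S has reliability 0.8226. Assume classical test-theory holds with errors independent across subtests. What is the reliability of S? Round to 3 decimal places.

0.910

Var(L+S) = 2 + 2·0.24 = 2.480.
True-score variance = ρ_L + ρ_S + 2·0.24, so 0.8226 = (0.65 + ρ_S + 0.48) / 2.480.
ρ_S = 0.8226·2.480 − 0.65 − 0.48 = 0.910.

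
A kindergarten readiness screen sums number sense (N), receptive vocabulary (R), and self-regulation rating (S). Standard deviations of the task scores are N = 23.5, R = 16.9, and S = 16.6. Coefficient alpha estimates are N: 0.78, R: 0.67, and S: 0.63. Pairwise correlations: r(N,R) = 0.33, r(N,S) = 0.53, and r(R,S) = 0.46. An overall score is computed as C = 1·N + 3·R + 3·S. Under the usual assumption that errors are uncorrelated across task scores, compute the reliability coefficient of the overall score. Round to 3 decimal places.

Var(C) = 23.5² + 3²·16.9² + 3²·16.6² + 2·[3·23.5·16.9·0.33 + 3·23.5·16.6·0.53 + 9·16.9·16.6·0.46] = 5602.78 + 4349.75 = 9952.53.
Because errors are independent across components, Cov(Tᵢ,Tⱼ) = Cov(Xᵢ,Xⱼ); the off-diagonal part of the true-score variance is the same as above.
True-score variance = [23.5²·0.78 + 3²·16.9²·0.67 + 3²·16.6²·0.63] + 4349.75 = 3715.41 + 4349.75 = 8065.15.
Reliability = 8065.15 / 9952.53 = 0.810.

0.810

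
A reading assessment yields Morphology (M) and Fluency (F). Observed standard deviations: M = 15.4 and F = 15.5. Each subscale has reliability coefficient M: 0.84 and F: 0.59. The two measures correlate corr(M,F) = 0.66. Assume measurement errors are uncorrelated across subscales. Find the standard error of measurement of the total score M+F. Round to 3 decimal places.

11.681

Var(total) = 477.41 + 315.084 = 792.494.
True-score variance = 340.962 + 315.084 = 656.046, so reliability = 0.8278.
Error variance = 792.494 − 656.046 = 136.448; SEM = √136.448 = 11.681.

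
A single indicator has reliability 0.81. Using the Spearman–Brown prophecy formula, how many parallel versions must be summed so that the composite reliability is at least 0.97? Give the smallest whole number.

8

k ≥ ρ*(1−ρ₁)/(ρ₁(1−ρ*)) = 0.97·0.19 / (0.81·0.03) = 7.584.
Smallest integer k = 8.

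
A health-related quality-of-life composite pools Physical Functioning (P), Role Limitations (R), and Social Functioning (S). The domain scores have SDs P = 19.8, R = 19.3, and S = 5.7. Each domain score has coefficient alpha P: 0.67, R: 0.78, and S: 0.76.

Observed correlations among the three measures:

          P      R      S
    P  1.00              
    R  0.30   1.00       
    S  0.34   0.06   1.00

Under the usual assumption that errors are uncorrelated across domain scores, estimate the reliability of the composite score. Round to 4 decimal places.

Var(P+R+S) = 19.8² + 19.3² + 5.7² + 2·[19.8·19.3·0.30 + 19.8·5.7·0.34 + 19.3·5.7·0.06] = 797.02 + 319.23 = 1116.25.
Because errors are independent across components, Cov(Tᵢ,Tⱼ) = Cov(Xᵢ,Xⱼ); the off-diagonal part of the true-score variance is the same as above.
True-score variance = [19.8²·0.67 + 19.3²·0.78 + 5.7²·0.76] + 319.23 = 577.901 + 319.23 = 897.131.
Reliability = 897.131 / 1116.25 = 0.8037.

0.8037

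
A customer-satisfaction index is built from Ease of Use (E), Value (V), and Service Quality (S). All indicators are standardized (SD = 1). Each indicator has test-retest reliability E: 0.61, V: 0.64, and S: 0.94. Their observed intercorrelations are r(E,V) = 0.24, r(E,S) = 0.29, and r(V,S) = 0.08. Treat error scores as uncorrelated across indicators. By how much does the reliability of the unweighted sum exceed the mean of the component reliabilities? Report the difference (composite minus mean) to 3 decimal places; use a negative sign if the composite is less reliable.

0.078

Var(sum) = 3 + 1.22 = 4.22; true-score variance = 2.19 + 1.22 = 3.41; composite reliability = 0.8081.
Mean component reliability = 0.7300.
Difference = 0.8081 − 0.7300 = 0.078.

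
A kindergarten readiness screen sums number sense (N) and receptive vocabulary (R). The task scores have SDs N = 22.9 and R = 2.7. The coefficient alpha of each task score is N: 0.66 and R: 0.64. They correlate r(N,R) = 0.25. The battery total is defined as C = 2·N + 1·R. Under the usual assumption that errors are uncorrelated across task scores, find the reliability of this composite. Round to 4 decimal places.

0.6696

Var(C) = 2²·22.9² + 2.7² + 2·[2·22.9·2.7·0.25] = 2104.93 + 61.83 = 2166.76.
With uncorrelated errors the cross-covariances are all true-score covariance, so they carry over unchanged; only the diagonal terms shrink to ρᵢσᵢ².
True-score variance = [2²·22.9²·0.66 + 2.7²·0.64] + 61.83 = 1389.11 + 61.83 = 1450.94.
Reliability = 1450.94 / 2166.76 = 0.6696.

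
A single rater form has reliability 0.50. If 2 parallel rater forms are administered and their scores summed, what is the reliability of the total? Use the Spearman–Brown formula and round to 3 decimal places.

ρ_k = kρ / (1 + (k−1)ρ) = 2·0.50 / (1 + 1·0.50) = 1.000 / 1.500 = 0.667.

0.667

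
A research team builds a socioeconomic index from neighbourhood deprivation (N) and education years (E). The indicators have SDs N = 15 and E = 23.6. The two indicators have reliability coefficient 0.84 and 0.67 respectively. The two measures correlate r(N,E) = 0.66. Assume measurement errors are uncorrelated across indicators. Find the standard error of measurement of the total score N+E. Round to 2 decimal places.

14.83

Var(total) = 781.96 + 467.28 = 1249.24.
True-score variance = 562.163 + 467.28 = 1029.44, so reliability = 0.8241.
Error variance = 1249.24 − 1029.44 = 219.797; SEM = √219.797 = 14.83.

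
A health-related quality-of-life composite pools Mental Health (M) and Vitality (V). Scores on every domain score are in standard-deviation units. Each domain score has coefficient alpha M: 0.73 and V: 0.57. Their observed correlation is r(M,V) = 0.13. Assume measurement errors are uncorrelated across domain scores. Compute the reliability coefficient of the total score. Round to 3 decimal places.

0.690

Var(M+V) = 2 + 2·[0.13] = 2 + 0.26 = 2.26.
Under uncorrelated errors the observed covariances equal the true-score covariances, so only the own-variance terms attenuate.
True-score variance = [0.73 + 0.57] + 0.26 = 1.3 + 0.26 = 1.56.
Reliability = 1.56 / 2.26 = 0.690.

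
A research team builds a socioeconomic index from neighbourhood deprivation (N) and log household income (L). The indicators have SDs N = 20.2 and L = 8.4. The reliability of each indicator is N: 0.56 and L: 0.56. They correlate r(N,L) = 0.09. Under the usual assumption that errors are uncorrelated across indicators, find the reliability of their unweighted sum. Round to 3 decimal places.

Var(N+L) = 20.2² + 8.4² + 2·[20.2·8.4·0.09] = 478.6 + 30.5424 = 509.142.
Under uncorrelated errors the observed covariances equal the true-score covariances, so only the own-variance terms attenuate.
True-score variance = [20.2²·0.56 + 8.4²·0.56] + 30.5424 = 268.016 + 30.5424 = 298.558.
Reliability = 298.558 / 509.142 = 0.586.

0.586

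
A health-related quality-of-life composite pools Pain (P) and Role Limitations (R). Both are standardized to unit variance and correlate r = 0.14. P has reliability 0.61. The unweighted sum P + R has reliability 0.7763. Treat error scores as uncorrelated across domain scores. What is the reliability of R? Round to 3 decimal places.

0.880

Var(P+R) = 2 + 2·0.14 = 2.280.
True-score variance = ρ_P + ρ_R + 2·0.14, so 0.7763 = (0.61 + ρ_R + 0.28) / 2.280.
ρ_R = 0.7763·2.280 − 0.61 − 0.28 = 0.880.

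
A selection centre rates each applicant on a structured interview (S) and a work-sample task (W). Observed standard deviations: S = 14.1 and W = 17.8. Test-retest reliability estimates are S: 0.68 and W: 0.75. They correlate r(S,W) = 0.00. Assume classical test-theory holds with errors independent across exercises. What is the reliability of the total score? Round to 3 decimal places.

Var(S+W) = 14.1² + 17.8² + 2·[14.1·17.8·0.00] = 515.65 + 0 = 515.65.
With uncorrelated errors the cross-covariances are all true-score covariance, so they carry over unchanged; only the diagonal terms shrink to ρᵢσᵢ².
True-score variance = [14.1²·0.68 + 17.8²·0.75] + 0 = 372.821 + 0 = 372.821.
Reliability = 372.821 / 515.65 = 0.723.

0.723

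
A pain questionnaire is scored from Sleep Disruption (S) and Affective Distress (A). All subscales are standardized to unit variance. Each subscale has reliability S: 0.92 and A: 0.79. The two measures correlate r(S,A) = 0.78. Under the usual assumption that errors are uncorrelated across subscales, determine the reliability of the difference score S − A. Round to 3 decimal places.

Var(S−A) = 1 + 1 − 2·0.78 = 2 − 1.56 = 0.44.
Under uncorrelated errors the observed covariances equal the true-score covariances, so only the own-variance terms attenuate.
True-score variance = [0.92 + 0.79] − 1.56 = 1.71 − 1.56 = 0.15.
Reliability = 0.15 / 0.44 = 0.341.

0.341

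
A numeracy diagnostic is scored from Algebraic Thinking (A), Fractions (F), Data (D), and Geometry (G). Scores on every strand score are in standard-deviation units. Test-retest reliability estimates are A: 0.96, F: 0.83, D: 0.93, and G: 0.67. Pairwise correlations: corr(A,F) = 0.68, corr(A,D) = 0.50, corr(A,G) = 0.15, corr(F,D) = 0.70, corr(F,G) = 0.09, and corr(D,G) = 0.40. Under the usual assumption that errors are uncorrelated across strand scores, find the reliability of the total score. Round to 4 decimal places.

0.9325

Var(A+F+D+G) = 4 + 2·[0.68 + 0.50 + 0.15 + 0.70 + 0.09 + 0.40] = 4 + 5.04 = 9.04.
With uncorrelated errors the cross-covariances are all true-score covariance, so they carry over unchanged; only the diagonal terms shrink to ρᵢσᵢ².
True-score variance = [0.96 + 0.83 + 0.93 + 0.67] + 5.04 = 3.39 + 5.04 = 8.43.
Reliability = 8.43 / 9.04 = 0.9325.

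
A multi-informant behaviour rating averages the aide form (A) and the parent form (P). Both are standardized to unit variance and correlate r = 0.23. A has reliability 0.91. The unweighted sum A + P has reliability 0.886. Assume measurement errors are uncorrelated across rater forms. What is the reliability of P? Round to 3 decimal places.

Var(A+P) = 2 + 2·0.23 = 2.460.
True-score variance = ρ_A + ρ_P + 2·0.23, so 0.886 = (0.91 + ρ_P + 0.46) / 2.460.
ρ_P = 0.886·2.460 − 0.91 − 0.46 = 0.810.

0.810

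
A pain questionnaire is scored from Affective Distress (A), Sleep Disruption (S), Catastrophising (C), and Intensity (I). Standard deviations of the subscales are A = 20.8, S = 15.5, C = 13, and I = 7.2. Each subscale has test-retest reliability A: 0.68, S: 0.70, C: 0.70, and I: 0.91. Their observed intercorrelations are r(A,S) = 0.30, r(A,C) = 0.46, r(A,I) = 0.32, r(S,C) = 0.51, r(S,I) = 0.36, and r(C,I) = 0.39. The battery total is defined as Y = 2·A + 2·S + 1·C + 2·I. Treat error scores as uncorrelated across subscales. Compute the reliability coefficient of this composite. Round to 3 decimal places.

0.837

Var(Y) = 2²·20.8² + 2²·15.5² + 13² + 2²·7.2² + 2·[4·20.8·15.5·0.30 + 2·20.8·13·0.46 + 4·20.8·7.2·0.32 + 2·15.5·13·0.51 + 4·15.5·7.2·0.36 + 2·13·7.2·0.39] = 3067.92 + 2533.17 = 5601.09.
Under uncorrelated errors the observed covariances equal the true-score covariances, so only the own-variance terms attenuate.
True-score variance = [2²·20.8²·0.68 + 2²·15.5²·0.70 + 13²·0.70 + 2²·7.2²·0.91] + 2533.17 = 2156.48 + 2533.17 = 4689.64.
Reliability = 4689.64 / 5601.09 = 0.837.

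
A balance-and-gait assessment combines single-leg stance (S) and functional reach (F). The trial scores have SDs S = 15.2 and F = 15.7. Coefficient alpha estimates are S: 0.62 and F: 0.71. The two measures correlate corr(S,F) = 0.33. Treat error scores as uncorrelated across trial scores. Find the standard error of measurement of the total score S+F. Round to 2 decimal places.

Var(total) = 477.53 + 157.502 = 635.032.
True-score variance = 318.253 + 157.502 = 475.755, so reliability = 0.7492.
Error variance = 635.032 − 475.755 = 159.277; SEM = √159.277 = 12.62.

12.62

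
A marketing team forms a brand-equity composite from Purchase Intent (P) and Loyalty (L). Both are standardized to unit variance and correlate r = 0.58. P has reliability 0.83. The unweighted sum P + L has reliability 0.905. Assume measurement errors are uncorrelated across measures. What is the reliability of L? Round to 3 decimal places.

0.870

Var(P+L) = 2 + 2·0.58 = 3.160.
True-score variance = ρ_P + ρ_L + 2·0.58, so 0.905 = (0.83 + ρ_L + 1.16) / 3.160.
ρ_L = 0.905·3.160 − 0.83 − 1.16 = 0.870.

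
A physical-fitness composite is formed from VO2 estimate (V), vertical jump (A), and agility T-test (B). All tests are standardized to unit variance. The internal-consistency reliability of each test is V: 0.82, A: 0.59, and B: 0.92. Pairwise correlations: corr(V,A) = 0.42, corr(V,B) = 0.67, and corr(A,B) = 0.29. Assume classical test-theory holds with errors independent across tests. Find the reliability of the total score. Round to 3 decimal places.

0.884

Var(V+A+B) = 3 + 2·[0.42 + 0.67 + 0.29] = 3 + 2.76 = 5.76.
Under uncorrelated errors the observed covariances equal the true-score covariances, so only the own-variance terms attenuate.
True-score variance = [0.82 + 0.59 + 0.92] + 2.76 = 2.33 + 2.76 = 5.09.
Reliability = 5.09 / 5.76 = 0.884.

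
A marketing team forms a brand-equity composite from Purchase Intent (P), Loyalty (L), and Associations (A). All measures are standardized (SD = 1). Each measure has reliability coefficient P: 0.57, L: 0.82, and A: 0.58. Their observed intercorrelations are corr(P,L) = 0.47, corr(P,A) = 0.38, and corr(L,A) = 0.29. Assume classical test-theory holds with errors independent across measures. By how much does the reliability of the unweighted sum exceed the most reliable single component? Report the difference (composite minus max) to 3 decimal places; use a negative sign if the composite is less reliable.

Var(sum) = 3 + 2.28 = 5.28; true-score variance = 1.97 + 2.28 = 4.25; composite reliability = 0.8049.
Max component reliability = 0.8200.
Difference = 0.8049 − 0.8200 = -0.015.

-0.015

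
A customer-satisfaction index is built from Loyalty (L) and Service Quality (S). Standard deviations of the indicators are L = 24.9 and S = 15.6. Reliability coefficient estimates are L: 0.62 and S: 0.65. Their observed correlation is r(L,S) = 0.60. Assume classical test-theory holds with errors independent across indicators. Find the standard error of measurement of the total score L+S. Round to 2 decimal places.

17.91

Var(total) = 863.37 + 466.128 = 1329.5.
True-score variance = 542.59 + 466.128 = 1008.72, so reliability = 0.7587.
Error variance = 1329.5 − 1008.72 = 320.78; SEM = √320.78 = 17.91.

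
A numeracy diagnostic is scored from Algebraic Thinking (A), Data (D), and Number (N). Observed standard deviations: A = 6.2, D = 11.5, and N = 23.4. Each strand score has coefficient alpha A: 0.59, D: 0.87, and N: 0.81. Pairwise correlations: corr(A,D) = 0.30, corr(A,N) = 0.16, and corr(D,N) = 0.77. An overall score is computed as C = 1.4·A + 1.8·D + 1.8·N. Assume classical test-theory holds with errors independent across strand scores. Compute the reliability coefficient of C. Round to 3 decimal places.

0.890

Var(C) = 1.4²·6.2² + 1.8²·11.5² + 1.8²·23.4² + 2·[2.52·6.2·11.5·0.30 + 2.52·6.2·23.4·0.16 + 3.24·11.5·23.4·0.77] = 2277.93 + 1567.5 = 3845.43.
With uncorrelated errors the cross-covariances are all true-score covariance, so they carry over unchanged; only the diagonal terms shrink to ρᵢσᵢ².
True-score variance = [1.4²·6.2²·0.59 + 1.8²·11.5²·0.87 + 1.8²·23.4²·0.81] + 1567.5 = 1854.25 + 1567.5 = 3421.75.
Reliability = 3421.75 / 3845.43 = 0.890.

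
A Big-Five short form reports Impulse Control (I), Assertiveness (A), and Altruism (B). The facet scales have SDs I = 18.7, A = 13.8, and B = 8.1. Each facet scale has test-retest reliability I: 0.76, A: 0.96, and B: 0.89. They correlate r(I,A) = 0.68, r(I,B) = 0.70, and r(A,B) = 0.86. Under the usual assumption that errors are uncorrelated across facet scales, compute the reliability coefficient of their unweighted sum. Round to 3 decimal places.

0.927

Var(I+A+B) = 18.7² + 13.8² + 8.1² + 2·[18.7·13.8·0.68 + 18.7·8.1·0.70 + 13.8·8.1·0.86] = 605.74 + 755.281 = 1361.02.
Under uncorrelated errors the observed covariances equal the true-score covariances, so only the own-variance terms attenuate.
True-score variance = [18.7²·0.76 + 13.8²·0.96 + 8.1²·0.89] + 755.281 = 506.98 + 755.281 = 1262.26.
Reliability = 1262.26 / 1361.02 = 0.927.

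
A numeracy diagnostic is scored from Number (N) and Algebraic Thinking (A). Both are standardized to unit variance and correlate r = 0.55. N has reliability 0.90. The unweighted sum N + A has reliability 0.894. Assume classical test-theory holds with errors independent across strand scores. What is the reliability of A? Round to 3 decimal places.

0.771

Var(N+A) = 2 + 2·0.55 = 3.100.
True-score variance = ρ_N + ρ_A + 2·0.55, so 0.894 = (0.90 + ρ_A + 1.10) / 3.100.
ρ_A = 0.894·3.100 − 0.90 − 1.10 = 0.771.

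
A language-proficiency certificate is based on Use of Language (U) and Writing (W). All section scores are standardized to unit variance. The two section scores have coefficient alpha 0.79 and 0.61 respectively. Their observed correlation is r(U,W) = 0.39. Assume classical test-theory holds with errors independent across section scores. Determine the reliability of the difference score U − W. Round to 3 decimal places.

0.508

Var(U−W) = 1 + 1 − 2·0.39 = 2 − 0.78 = 1.22.
Under uncorrelated errors the observed covariances equal the true-score covariances, so only the own-variance terms attenuate.
True-score variance = [0.79 + 0.61] − 0.78 = 1.4 − 0.78 = 0.62.
Reliability = 0.62 / 1.22 = 0.508.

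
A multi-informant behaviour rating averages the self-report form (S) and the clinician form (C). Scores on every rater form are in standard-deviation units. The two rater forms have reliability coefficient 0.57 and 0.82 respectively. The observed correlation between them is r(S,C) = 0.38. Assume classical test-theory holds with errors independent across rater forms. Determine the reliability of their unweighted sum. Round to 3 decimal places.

0.779

Var(S+C) = 2 + 2·[0.38] = 2 + 0.76 = 2.76.
With uncorrelated errors the cross-covariances are all true-score covariance, so they carry over unchanged; only the diagonal terms shrink to ρᵢσᵢ².
True-score variance = [0.57 + 0.82] + 0.76 = 1.39 + 0.76 = 2.15.
Reliability = 2.15 / 2.76 = 0.779.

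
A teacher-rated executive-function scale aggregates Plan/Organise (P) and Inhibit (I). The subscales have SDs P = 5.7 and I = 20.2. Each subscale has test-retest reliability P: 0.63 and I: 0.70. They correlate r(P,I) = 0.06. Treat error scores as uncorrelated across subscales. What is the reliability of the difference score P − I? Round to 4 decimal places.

0.6850

Var(P−I) = 5.7² + 20.2² − 2·5.7·20.2·0.06 = 440.53 − 13.8168 = 426.713.
With uncorrelated errors the cross-covariances are all true-score covariance, so they carry over unchanged; only the diagonal terms shrink to ρᵢσᵢ².
True-score variance = [5.7²·0.63 + 20.2²·0.70] − 13.8168 = 306.097 − 13.8168 = 292.28.
Reliability = 292.28 / 426.713 = 0.6850.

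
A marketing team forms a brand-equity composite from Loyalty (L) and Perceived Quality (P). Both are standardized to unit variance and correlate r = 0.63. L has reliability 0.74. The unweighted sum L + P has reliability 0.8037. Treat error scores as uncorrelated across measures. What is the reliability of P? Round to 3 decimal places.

0.620

Var(L+P) = 2 + 2·0.63 = 3.260.
True-score variance = ρ_L + ρ_P + 2·0.63, so 0.8037 = (0.74 + ρ_P + 1.26) / 3.260.
ρ_P = 0.8037·3.260 − 0.74 − 1.26 = 0.620.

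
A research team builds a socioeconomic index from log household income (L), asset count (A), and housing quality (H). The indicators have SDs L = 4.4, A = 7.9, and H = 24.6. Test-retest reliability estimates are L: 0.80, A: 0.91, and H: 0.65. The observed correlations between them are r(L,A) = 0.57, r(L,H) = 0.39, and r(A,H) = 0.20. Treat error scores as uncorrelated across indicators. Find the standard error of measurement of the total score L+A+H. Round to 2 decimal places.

Var(total) = 686.93 + 201.79 = 888.72.
True-score variance = 465.635 + 201.79 = 667.425, so reliability = 0.7510.
Error variance = 888.72 − 667.425 = 221.295; SEM = √221.295 = 14.88.

14.88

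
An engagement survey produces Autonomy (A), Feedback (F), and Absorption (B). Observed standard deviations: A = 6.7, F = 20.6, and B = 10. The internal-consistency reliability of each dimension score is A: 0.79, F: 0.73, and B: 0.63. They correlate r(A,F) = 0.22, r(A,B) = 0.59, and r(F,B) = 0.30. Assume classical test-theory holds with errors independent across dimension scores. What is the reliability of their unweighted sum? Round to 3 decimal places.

Var(A+F+B) = 6.7² + 20.6² + 10² + 2·[6.7·20.6·0.22 + 6.7·10·0.59 + 20.6·10·0.30] = 569.25 + 263.389 = 832.639.
Under uncorrelated errors the observed covariances equal the true-score covariances, so only the own-variance terms attenuate.
True-score variance = [6.7²·0.79 + 20.6²·0.73 + 10²·0.63] + 263.389 = 408.246 + 263.389 = 671.635.
Reliability = 671.635 / 832.639 = 0.807.

0.807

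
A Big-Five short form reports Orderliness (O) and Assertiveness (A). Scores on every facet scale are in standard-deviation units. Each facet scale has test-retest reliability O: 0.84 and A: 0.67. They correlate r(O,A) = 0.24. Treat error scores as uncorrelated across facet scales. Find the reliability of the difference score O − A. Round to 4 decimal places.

0.6776

Var(O−A) = 1 + 1 − 2·0.24 = 2 − 0.48 = 1.52.
With uncorrelated errors the cross-covariances are all true-score covariance, so they carry over unchanged; only the diagonal terms shrink to ρᵢσᵢ².
True-score variance = [0.84 + 0.67] − 0.48 = 1.51 − 0.48 = 1.03.
Reliability = 1.03 / 1.52 = 0.6776.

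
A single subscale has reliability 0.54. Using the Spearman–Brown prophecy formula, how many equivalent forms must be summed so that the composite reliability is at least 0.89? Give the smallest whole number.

k ≥ ρ*(1−ρ₁)/(ρ₁(1−ρ*)) = 0.89·0.46 / (0.54·0.11) = 6.892.
Smallest integer k = 7.

7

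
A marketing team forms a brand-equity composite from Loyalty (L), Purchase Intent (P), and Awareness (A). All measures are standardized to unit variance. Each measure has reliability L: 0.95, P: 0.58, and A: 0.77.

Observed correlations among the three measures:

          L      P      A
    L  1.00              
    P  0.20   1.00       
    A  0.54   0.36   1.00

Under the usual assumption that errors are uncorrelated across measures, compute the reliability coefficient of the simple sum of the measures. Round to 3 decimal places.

Var(L+P+A) = 3 + 2·[0.20 + 0.54 + 0.36] = 3 + 2.2 = 5.2.
Under uncorrelated errors the observed covariances equal the true-score covariances, so only the own-variance terms attenuate.
True-score variance = [0.95 + 0.58 + 0.77] + 2.2 = 2.3 + 2.2 = 4.5.
Reliability = 4.5 / 5.2 = 0.865.

0.865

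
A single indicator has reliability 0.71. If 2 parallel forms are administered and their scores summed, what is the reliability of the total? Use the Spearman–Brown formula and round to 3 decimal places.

0.830

ρ_k = kρ / (1 + (k−1)ρ) = 2·0.71 / (1 + 1·0.71) = 1.420 / 1.710 = 0.830.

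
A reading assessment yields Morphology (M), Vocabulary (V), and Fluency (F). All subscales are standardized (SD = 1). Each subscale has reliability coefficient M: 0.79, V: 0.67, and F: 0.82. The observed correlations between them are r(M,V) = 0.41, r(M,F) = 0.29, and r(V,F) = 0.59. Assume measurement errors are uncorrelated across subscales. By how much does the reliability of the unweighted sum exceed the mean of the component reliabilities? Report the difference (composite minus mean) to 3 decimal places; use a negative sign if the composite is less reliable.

Var(sum) = 3 + 2.58 = 5.58; true-score variance = 2.28 + 2.58 = 4.86; composite reliability = 0.8710.
Mean component reliability = 0.7600.
Difference = 0.8710 − 0.7600 = 0.111.

0.111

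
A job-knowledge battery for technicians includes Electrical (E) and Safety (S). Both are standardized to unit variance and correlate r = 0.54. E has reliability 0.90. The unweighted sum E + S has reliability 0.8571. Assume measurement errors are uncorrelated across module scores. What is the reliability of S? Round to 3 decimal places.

Var(E+S) = 2 + 2·0.54 = 3.080.
True-score variance = ρ_E + ρ_S + 2·0.54, so 0.8571 = (0.90 + ρ_S + 1.08) / 3.080.
ρ_S = 0.8571·3.080 − 0.90 − 1.08 = 0.660.

0.660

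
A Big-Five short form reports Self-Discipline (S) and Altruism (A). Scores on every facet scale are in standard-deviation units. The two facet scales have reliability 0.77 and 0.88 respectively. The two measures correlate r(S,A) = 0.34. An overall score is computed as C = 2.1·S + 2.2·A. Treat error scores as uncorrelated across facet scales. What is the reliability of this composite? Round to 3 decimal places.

Var(C) = 2.1² + 2.2² + 2·[4.62·0.34] = 9.25 + 3.1416 = 12.3916.
Because errors are independent across components, Cov(Tᵢ,Tⱼ) = Cov(Xᵢ,Xⱼ); the off-diagonal part of the true-score variance is the same as above.
True-score variance = [2.1²·0.77 + 2.2²·0.88] + 3.1416 = 7.6549 + 3.1416 = 10.7965.
Reliability = 10.7965 / 12.3916 = 0.871.

0.871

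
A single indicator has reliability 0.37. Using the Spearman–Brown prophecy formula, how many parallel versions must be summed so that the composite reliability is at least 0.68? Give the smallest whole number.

k ≥ ρ*(1−ρ₁)/(ρ₁(1−ρ*)) = 0.68·0.63 / (0.37·0.32) = 3.618.
Smallest integer k = 4.

4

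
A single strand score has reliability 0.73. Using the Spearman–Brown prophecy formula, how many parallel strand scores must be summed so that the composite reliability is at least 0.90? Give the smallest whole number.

4

k ≥ ρ*(1−ρ₁)/(ρ₁(1−ρ*)) = 0.90·0.27 / (0.73·0.10) = 3.329.
Smallest integer k = 4.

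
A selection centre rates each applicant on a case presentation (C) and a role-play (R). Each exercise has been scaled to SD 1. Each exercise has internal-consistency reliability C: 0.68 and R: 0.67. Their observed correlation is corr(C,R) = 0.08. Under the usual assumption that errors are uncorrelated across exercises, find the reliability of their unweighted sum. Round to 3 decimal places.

Var(C+R) = 2 + 2·[0.08] = 2 + 0.16 = 2.16.
Under uncorrelated errors the observed covariances equal the true-score covariances, so only the own-variance terms attenuate.
True-score variance = [0.68 + 0.67] + 0.16 = 1.35 + 0.16 = 1.51.
Reliability = 1.51 / 2.16 = 0.699.

0.699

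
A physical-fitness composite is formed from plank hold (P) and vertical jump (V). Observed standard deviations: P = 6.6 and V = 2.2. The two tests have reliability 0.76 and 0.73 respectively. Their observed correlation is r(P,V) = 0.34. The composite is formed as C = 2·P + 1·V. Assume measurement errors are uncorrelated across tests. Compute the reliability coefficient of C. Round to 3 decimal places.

Var(C) = 2²·6.6² + 2.2² + 2·[2·6.6·2.2·0.34] = 179.08 + 19.7472 = 198.827.
Because errors are independent across components, Cov(Tᵢ,Tⱼ) = Cov(Xᵢ,Xⱼ); the off-diagonal part of the true-score variance is the same as above.
True-score variance = [2²·6.6²·0.76 + 2.2²·0.73] + 19.7472 = 135.956 + 19.7472 = 155.703.
Reliability = 155.703 / 198.827 = 0.783.

0.783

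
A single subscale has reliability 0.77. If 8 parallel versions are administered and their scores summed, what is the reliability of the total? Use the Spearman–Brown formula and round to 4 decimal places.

ρ_k = kρ / (1 + (k−1)ρ) = 8·0.77 / (1 + 7·0.77) = 6.160 / 6.390 = 0.9640.

0.9640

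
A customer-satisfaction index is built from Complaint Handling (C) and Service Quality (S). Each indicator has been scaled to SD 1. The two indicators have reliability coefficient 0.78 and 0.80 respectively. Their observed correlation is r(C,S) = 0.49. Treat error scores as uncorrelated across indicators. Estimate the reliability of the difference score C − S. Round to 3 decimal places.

Var(C−S) = 1 + 1 − 2·0.49 = 2 − 0.98 = 1.02.
Under uncorrelated errors the observed covariances equal the true-score covariances, so only the own-variance terms attenuate.
True-score variance = [0.78 + 0.80] − 0.98 = 1.58 − 0.98 = 0.6.
Reliability = 0.6 / 1.02 = 0.588.

0.588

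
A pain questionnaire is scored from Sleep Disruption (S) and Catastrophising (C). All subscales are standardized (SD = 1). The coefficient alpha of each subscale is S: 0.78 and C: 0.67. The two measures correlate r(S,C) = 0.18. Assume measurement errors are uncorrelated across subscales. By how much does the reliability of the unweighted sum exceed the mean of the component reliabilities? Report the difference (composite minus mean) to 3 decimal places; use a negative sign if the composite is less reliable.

0.042

Var(sum) = 2 + 0.36 = 2.36; true-score variance = 1.45 + 0.36 = 1.81; composite reliability = 0.7669.
Mean component reliability = 0.7250.
Difference = 0.7669 − 0.7250 = 0.042.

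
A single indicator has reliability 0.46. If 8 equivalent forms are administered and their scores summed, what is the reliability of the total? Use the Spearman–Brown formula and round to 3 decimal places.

ρ_k = kρ / (1 + (k−1)ρ) = 8·0.46 / (1 + 7·0.46) = 3.680 / 4.220 = 0.872.

0.872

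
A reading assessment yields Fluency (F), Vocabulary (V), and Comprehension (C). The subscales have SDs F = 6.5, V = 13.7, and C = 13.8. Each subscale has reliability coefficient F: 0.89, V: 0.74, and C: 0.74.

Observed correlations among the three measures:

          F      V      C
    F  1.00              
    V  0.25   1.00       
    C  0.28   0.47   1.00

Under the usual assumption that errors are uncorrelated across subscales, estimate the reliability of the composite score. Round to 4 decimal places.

Var(F+V+C) = 6.5² + 13.7² + 13.8² + 2·[6.5·13.7·0.25 + 6.5·13.8·0.28 + 13.7·13.8·0.47] = 420.38 + 272.473 = 692.853.
Because errors are independent across components, Cov(Tᵢ,Tⱼ) = Cov(Xᵢ,Xⱼ); the off-diagonal part of the true-score variance is the same as above.
True-score variance = [6.5²·0.89 + 13.7²·0.74 + 13.8²·0.74] + 272.473 = 317.419 + 272.473 = 589.892.
Reliability = 589.892 / 692.853 = 0.8514.

0.8514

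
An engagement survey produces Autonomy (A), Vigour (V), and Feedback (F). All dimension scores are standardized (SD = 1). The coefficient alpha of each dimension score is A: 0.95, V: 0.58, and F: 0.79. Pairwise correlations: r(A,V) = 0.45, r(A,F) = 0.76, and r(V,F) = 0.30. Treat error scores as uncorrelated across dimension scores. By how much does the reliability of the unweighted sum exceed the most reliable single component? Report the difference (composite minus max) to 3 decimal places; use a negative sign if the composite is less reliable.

Var(sum) = 3 + 3.02 = 6.02; true-score variance = 2.32 + 3.02 = 5.34; composite reliability = 0.8870.
Max component reliability = 0.9500.
Difference = 0.8870 − 0.9500 = -0.063.

-0.063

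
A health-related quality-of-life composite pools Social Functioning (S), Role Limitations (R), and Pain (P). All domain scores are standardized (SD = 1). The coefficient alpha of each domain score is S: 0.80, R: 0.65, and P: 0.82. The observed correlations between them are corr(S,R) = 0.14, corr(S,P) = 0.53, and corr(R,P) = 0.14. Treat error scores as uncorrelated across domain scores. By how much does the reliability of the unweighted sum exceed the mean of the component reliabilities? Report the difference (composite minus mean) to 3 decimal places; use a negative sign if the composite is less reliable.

Var(sum) = 3 + 1.62 = 4.62; true-score variance = 2.27 + 1.62 = 3.89; composite reliability = 0.8420.
Mean component reliability = 0.7567.
Difference = 0.8420 − 0.7567 = 0.085.

0.085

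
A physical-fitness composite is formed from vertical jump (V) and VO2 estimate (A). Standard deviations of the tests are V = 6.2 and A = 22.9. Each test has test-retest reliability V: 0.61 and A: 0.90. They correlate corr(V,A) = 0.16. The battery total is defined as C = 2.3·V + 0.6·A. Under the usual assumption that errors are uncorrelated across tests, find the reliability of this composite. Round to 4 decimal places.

Var(C) = 2.3²·6.2² + 0.6²·22.9² + 2·[1.38·6.2·22.9·0.16] = 392.135 + 62.6984 = 454.834.
Under uncorrelated errors the observed covariances equal the true-score covariances, so only the own-variance terms attenuate.
True-score variance = [2.3²·6.2²·0.61 + 0.6²·22.9²·0.90] + 62.6984 = 293.951 + 62.6984 = 356.649.
Reliability = 356.649 / 454.834 = 0.7841.

0.7841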